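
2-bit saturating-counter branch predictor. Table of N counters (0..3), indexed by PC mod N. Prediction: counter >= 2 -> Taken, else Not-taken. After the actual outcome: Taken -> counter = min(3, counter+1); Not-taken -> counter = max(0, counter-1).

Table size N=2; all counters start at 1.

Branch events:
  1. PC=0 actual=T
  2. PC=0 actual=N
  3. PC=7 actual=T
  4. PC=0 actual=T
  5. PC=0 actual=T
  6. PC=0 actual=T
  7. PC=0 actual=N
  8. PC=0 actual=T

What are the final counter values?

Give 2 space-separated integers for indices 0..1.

Answer: 3 2

Derivation:
Ev 1: PC=0 idx=0 pred=N actual=T -> ctr[0]=2
Ev 2: PC=0 idx=0 pred=T actual=N -> ctr[0]=1
Ev 3: PC=7 idx=1 pred=N actual=T -> ctr[1]=2
Ev 4: PC=0 idx=0 pred=N actual=T -> ctr[0]=2
Ev 5: PC=0 idx=0 pred=T actual=T -> ctr[0]=3
Ev 6: PC=0 idx=0 pred=T actual=T -> ctr[0]=3
Ev 7: PC=0 idx=0 pred=T actual=N -> ctr[0]=2
Ev 8: PC=0 idx=0 pred=T actual=T -> ctr[0]=3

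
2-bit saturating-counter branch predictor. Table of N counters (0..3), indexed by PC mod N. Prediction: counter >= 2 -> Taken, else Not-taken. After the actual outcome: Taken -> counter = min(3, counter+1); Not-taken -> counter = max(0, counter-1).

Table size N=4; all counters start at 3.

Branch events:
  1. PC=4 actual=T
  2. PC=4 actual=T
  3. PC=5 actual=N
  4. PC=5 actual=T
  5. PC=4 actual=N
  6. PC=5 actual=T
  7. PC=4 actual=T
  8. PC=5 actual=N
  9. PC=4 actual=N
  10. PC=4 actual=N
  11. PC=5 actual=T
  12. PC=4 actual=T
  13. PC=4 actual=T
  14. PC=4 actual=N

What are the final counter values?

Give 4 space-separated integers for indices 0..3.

Answer: 2 3 3 3

Derivation:
Ev 1: PC=4 idx=0 pred=T actual=T -> ctr[0]=3
Ev 2: PC=4 idx=0 pred=T actual=T -> ctr[0]=3
Ev 3: PC=5 idx=1 pred=T actual=N -> ctr[1]=2
Ev 4: PC=5 idx=1 pred=T actual=T -> ctr[1]=3
Ev 5: PC=4 idx=0 pred=T actual=N -> ctr[0]=2
Ev 6: PC=5 idx=1 pred=T actual=T -> ctr[1]=3
Ev 7: PC=4 idx=0 pred=T actual=T -> ctr[0]=3
Ev 8: PC=5 idx=1 pred=T actual=N -> ctr[1]=2
Ev 9: PC=4 idx=0 pred=T actual=N -> ctr[0]=2
Ev 10: PC=4 idx=0 pred=T actual=N -> ctr[0]=1
Ev 11: PC=5 idx=1 pred=T actual=T -> ctr[1]=3
Ev 12: PC=4 idx=0 pred=N actual=T -> ctr[0]=2
Ev 13: PC=4 idx=0 pred=T actual=T -> ctr[0]=3
Ev 14: PC=4 idx=0 pred=T actual=N -> ctr[0]=2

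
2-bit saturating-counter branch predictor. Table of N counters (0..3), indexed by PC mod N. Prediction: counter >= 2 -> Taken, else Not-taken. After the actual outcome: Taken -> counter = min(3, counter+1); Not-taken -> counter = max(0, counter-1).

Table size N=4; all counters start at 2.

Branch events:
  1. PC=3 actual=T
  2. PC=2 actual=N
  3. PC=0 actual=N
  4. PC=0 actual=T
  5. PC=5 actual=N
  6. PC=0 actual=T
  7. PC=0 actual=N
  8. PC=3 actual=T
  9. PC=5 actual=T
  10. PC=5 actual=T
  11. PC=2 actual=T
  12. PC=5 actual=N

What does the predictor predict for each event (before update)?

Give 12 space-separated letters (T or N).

Answer: T T T N T T T T N T N T

Derivation:
Ev 1: PC=3 idx=3 pred=T actual=T -> ctr[3]=3
Ev 2: PC=2 idx=2 pred=T actual=N -> ctr[2]=1
Ev 3: PC=0 idx=0 pred=T actual=N -> ctr[0]=1
Ev 4: PC=0 idx=0 pred=N actual=T -> ctr[0]=2
Ev 5: PC=5 idx=1 pred=T actual=N -> ctr[1]=1
Ev 6: PC=0 idx=0 pred=T actual=T -> ctr[0]=3
Ev 7: PC=0 idx=0 pred=T actual=N -> ctr[0]=2
Ev 8: PC=3 idx=3 pred=T actual=T -> ctr[3]=3
Ev 9: PC=5 idx=1 pred=N actual=T -> ctr[1]=2
Ev 10: PC=5 idx=1 pred=T actual=T -> ctr[1]=3
Ev 11: PC=2 idx=2 pred=N actual=T -> ctr[2]=2
Ev 12: PC=5 idx=1 pred=T actual=N -> ctr[1]=2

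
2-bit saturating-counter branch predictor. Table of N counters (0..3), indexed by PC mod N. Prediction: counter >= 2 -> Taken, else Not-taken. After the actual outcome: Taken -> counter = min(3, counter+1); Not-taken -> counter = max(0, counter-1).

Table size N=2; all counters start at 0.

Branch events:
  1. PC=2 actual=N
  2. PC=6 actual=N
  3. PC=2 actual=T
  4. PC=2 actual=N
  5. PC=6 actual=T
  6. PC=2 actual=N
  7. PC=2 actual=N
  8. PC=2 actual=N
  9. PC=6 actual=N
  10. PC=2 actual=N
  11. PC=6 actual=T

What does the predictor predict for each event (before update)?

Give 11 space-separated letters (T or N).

Answer: N N N N N N N N N N N

Derivation:
Ev 1: PC=2 idx=0 pred=N actual=N -> ctr[0]=0
Ev 2: PC=6 idx=0 pred=N actual=N -> ctr[0]=0
Ev 3: PC=2 idx=0 pred=N actual=T -> ctr[0]=1
Ev 4: PC=2 idx=0 pred=N actual=N -> ctr[0]=0
Ev 5: PC=6 idx=0 pred=N actual=T -> ctr[0]=1
Ev 6: PC=2 idx=0 pred=N actual=N -> ctr[0]=0
Ev 7: PC=2 idx=0 pred=N actual=N -> ctr[0]=0
Ev 8: PC=2 idx=0 pred=N actual=N -> ctr[0]=0
Ev 9: PC=6 idx=0 pred=N actual=N -> ctr[0]=0
Ev 10: PC=2 idx=0 pred=N actual=N -> ctr[0]=0
Ev 11: PC=6 idx=0 pred=N actual=T -> ctr[0]=1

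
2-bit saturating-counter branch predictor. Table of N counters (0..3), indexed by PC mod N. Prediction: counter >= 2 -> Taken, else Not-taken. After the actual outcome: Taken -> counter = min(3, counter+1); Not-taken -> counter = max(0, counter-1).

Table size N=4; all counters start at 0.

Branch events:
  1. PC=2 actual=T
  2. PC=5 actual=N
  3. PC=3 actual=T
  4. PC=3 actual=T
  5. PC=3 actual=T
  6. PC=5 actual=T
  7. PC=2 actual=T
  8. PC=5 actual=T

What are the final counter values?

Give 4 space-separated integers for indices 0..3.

Answer: 0 2 2 3

Derivation:
Ev 1: PC=2 idx=2 pred=N actual=T -> ctr[2]=1
Ev 2: PC=5 idx=1 pred=N actual=N -> ctr[1]=0
Ev 3: PC=3 idx=3 pred=N actual=T -> ctr[3]=1
Ev 4: PC=3 idx=3 pred=N actual=T -> ctr[3]=2
Ev 5: PC=3 idx=3 pred=T actual=T -> ctr[3]=3
Ev 6: PC=5 idx=1 pred=N actual=T -> ctr[1]=1
Ev 7: PC=2 idx=2 pred=N actual=T -> ctr[2]=2
Ev 8: PC=5 idx=1 pred=N actual=T -> ctr[1]=2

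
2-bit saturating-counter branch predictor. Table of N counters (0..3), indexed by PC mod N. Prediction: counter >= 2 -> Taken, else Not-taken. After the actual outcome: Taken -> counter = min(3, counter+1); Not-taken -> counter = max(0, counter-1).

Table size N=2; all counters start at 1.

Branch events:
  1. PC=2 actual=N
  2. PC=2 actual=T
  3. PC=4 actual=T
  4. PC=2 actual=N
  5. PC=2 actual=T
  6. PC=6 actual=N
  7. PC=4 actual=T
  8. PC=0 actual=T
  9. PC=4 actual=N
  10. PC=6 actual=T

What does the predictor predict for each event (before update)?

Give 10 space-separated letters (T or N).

Ev 1: PC=2 idx=0 pred=N actual=N -> ctr[0]=0
Ev 2: PC=2 idx=0 pred=N actual=T -> ctr[0]=1
Ev 3: PC=4 idx=0 pred=N actual=T -> ctr[0]=2
Ev 4: PC=2 idx=0 pred=T actual=N -> ctr[0]=1
Ev 5: PC=2 idx=0 pred=N actual=T -> ctr[0]=2
Ev 6: PC=6 idx=0 pred=T actual=N -> ctr[0]=1
Ev 7: PC=4 idx=0 pred=N actual=T -> ctr[0]=2
Ev 8: PC=0 idx=0 pred=T actual=T -> ctr[0]=3
Ev 9: PC=4 idx=0 pred=T actual=N -> ctr[0]=2
Ev 10: PC=6 idx=0 pred=T actual=T -> ctr[0]=3

Answer: N N N T N T N T T T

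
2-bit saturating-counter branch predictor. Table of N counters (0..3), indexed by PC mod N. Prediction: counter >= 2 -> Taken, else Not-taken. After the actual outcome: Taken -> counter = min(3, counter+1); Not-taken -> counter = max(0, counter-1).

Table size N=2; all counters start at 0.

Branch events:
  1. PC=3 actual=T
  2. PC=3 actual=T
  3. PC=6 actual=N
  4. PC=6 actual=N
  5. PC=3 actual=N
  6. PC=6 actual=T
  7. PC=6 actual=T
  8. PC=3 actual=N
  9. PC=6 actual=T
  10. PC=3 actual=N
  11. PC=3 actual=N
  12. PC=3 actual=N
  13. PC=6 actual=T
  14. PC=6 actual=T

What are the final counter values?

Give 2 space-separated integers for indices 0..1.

Answer: 3 0

Derivation:
Ev 1: PC=3 idx=1 pred=N actual=T -> ctr[1]=1
Ev 2: PC=3 idx=1 pred=N actual=T -> ctr[1]=2
Ev 3: PC=6 idx=0 pred=N actual=N -> ctr[0]=0
Ev 4: PC=6 idx=0 pred=N actual=N -> ctr[0]=0
Ev 5: PC=3 idx=1 pred=T actual=N -> ctr[1]=1
Ev 6: PC=6 idx=0 pred=N actual=T -> ctr[0]=1
Ev 7: PC=6 idx=0 pred=N actual=T -> ctr[0]=2
Ev 8: PC=3 idx=1 pred=N actual=N -> ctr[1]=0
Ev 9: PC=6 idx=0 pred=T actual=T -> ctr[0]=3
Ev 10: PC=3 idx=1 pred=N actual=N -> ctr[1]=0
Ev 11: PC=3 idx=1 pred=N actual=N -> ctr[1]=0
Ev 12: PC=3 idx=1 pred=N actual=N -> ctr[1]=0
Ev 13: PC=6 idx=0 pred=T actual=T -> ctr[0]=3
Ev 14: PC=6 idx=0 pred=T actual=T -> ctr[0]=3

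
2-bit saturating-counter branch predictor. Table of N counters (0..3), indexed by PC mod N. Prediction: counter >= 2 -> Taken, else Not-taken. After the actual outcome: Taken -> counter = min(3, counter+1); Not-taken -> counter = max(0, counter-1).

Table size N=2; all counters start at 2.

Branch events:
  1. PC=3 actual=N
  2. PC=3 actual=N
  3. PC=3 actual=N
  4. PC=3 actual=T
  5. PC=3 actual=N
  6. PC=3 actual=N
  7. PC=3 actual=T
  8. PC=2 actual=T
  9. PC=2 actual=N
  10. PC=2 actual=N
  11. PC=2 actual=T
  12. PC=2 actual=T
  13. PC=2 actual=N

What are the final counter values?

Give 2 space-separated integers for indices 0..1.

Answer: 2 1

Derivation:
Ev 1: PC=3 idx=1 pred=T actual=N -> ctr[1]=1
Ev 2: PC=3 idx=1 pred=N actual=N -> ctr[1]=0
Ev 3: PC=3 idx=1 pred=N actual=N -> ctr[1]=0
Ev 4: PC=3 idx=1 pred=N actual=T -> ctr[1]=1
Ev 5: PC=3 idx=1 pred=N actual=N -> ctr[1]=0
Ev 6: PC=3 idx=1 pred=N actual=N -> ctr[1]=0
Ev 7: PC=3 idx=1 pred=N actual=T -> ctr[1]=1
Ev 8: PC=2 idx=0 pred=T actual=T -> ctr[0]=3
Ev 9: PC=2 idx=0 pred=T actual=N -> ctr[0]=2
Ev 10: PC=2 idx=0 pred=T actual=N -> ctr[0]=1
Ev 11: PC=2 idx=0 pred=N actual=T -> ctr[0]=2
Ev 12: PC=2 idx=0 pred=T actual=T -> ctr[0]=3
Ev 13: PC=2 idx=0 pred=T actual=N -> ctr[0]=2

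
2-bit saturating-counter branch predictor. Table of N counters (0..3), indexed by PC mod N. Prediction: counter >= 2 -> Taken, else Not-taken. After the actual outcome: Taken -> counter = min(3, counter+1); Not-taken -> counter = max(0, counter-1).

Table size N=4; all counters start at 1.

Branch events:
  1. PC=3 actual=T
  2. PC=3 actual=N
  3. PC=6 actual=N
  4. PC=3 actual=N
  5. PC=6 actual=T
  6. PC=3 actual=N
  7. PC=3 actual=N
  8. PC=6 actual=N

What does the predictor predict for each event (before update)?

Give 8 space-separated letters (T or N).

Ev 1: PC=3 idx=3 pred=N actual=T -> ctr[3]=2
Ev 2: PC=3 idx=3 pred=T actual=N -> ctr[3]=1
Ev 3: PC=6 idx=2 pred=N actual=N -> ctr[2]=0
Ev 4: PC=3 idx=3 pred=N actual=N -> ctr[3]=0
Ev 5: PC=6 idx=2 pred=N actual=T -> ctr[2]=1
Ev 6: PC=3 idx=3 pred=N actual=N -> ctr[3]=0
Ev 7: PC=3 idx=3 pred=N actual=N -> ctr[3]=0
Ev 8: PC=6 idx=2 pred=N actual=N -> ctr[2]=0

Answer: N T N N N N N N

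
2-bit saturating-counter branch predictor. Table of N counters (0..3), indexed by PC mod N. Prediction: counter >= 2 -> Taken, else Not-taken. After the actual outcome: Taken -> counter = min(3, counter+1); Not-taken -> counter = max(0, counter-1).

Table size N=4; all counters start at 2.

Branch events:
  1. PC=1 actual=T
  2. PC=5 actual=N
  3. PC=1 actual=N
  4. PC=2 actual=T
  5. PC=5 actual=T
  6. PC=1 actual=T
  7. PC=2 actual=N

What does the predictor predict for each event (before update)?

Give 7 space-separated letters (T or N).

Ev 1: PC=1 idx=1 pred=T actual=T -> ctr[1]=3
Ev 2: PC=5 idx=1 pred=T actual=N -> ctr[1]=2
Ev 3: PC=1 idx=1 pred=T actual=N -> ctr[1]=1
Ev 4: PC=2 idx=2 pred=T actual=T -> ctr[2]=3
Ev 5: PC=5 idx=1 pred=N actual=T -> ctr[1]=2
Ev 6: PC=1 idx=1 pred=T actual=T -> ctr[1]=3
Ev 7: PC=2 idx=2 pred=T actual=N -> ctr[2]=2

Answer: T T T T N T T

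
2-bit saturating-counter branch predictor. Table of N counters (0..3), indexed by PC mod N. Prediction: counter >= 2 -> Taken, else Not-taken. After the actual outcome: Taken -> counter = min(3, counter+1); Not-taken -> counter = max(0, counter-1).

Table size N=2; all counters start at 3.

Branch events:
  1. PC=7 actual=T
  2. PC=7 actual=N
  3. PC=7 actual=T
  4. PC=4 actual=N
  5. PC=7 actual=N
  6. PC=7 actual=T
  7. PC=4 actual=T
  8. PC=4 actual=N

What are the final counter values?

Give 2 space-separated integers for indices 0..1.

Ev 1: PC=7 idx=1 pred=T actual=T -> ctr[1]=3
Ev 2: PC=7 idx=1 pred=T actual=N -> ctr[1]=2
Ev 3: PC=7 idx=1 pred=T actual=T -> ctr[1]=3
Ev 4: PC=4 idx=0 pred=T actual=N -> ctr[0]=2
Ev 5: PC=7 idx=1 pred=T actual=N -> ctr[1]=2
Ev 6: PC=7 idx=1 pred=T actual=T -> ctr[1]=3
Ev 7: PC=4 idx=0 pred=T actual=T -> ctr[0]=3
Ev 8: PC=4 idx=0 pred=T actual=N -> ctr[0]=2

Answer: 2 3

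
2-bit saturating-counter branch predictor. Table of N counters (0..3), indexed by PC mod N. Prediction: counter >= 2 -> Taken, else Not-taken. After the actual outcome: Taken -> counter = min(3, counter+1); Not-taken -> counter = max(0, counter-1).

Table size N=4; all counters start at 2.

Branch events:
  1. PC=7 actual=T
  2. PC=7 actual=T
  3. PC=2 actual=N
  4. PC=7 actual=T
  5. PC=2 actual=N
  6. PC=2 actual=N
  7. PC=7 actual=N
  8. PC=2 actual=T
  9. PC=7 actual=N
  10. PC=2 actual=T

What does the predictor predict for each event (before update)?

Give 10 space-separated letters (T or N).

Ev 1: PC=7 idx=3 pred=T actual=T -> ctr[3]=3
Ev 2: PC=7 idx=3 pred=T actual=T -> ctr[3]=3
Ev 3: PC=2 idx=2 pred=T actual=N -> ctr[2]=1
Ev 4: PC=7 idx=3 pred=T actual=T -> ctr[3]=3
Ev 5: PC=2 idx=2 pred=N actual=N -> ctr[2]=0
Ev 6: PC=2 idx=2 pred=N actual=N -> ctr[2]=0
Ev 7: PC=7 idx=3 pred=T actual=N -> ctr[3]=2
Ev 8: PC=2 idx=2 pred=N actual=T -> ctr[2]=1
Ev 9: PC=7 idx=3 pred=T actual=N -> ctr[3]=1
Ev 10: PC=2 idx=2 pred=N actual=T -> ctr[2]=2

Answer: T T T T N N T N T N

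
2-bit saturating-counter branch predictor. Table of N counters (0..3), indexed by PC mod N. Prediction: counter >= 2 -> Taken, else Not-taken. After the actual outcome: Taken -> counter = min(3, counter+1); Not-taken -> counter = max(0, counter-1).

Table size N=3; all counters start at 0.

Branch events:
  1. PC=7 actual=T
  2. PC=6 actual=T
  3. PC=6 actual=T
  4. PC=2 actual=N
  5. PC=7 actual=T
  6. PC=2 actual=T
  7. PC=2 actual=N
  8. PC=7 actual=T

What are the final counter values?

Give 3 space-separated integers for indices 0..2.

Answer: 2 3 0

Derivation:
Ev 1: PC=7 idx=1 pred=N actual=T -> ctr[1]=1
Ev 2: PC=6 idx=0 pred=N actual=T -> ctr[0]=1
Ev 3: PC=6 idx=0 pred=N actual=T -> ctr[0]=2
Ev 4: PC=2 idx=2 pred=N actual=N -> ctr[2]=0
Ev 5: PC=7 idx=1 pred=N actual=T -> ctr[1]=2
Ev 6: PC=2 idx=2 pred=N actual=T -> ctr[2]=1
Ev 7: PC=2 idx=2 pred=N actual=N -> ctr[2]=0
Ev 8: PC=7 idx=1 pred=T actual=T -> ctr[1]=3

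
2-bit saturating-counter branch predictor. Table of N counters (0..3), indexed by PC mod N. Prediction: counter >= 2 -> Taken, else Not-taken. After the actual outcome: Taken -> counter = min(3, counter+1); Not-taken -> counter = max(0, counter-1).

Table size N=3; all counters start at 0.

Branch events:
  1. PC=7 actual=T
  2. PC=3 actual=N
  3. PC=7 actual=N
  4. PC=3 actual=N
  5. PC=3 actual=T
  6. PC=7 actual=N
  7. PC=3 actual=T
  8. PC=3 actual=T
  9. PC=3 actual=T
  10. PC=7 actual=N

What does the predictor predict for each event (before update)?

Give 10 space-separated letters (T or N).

Ev 1: PC=7 idx=1 pred=N actual=T -> ctr[1]=1
Ev 2: PC=3 idx=0 pred=N actual=N -> ctr[0]=0
Ev 3: PC=7 idx=1 pred=N actual=N -> ctr[1]=0
Ev 4: PC=3 idx=0 pred=N actual=N -> ctr[0]=0
Ev 5: PC=3 idx=0 pred=N actual=T -> ctr[0]=1
Ev 6: PC=7 idx=1 pred=N actual=N -> ctr[1]=0
Ev 7: PC=3 idx=0 pred=N actual=T -> ctr[0]=2
Ev 8: PC=3 idx=0 pred=T actual=T -> ctr[0]=3
Ev 9: PC=3 idx=0 pred=T actual=T -> ctr[0]=3
Ev 10: PC=7 idx=1 pred=N actual=N -> ctr[1]=0

Answer: N N N N N N N T T N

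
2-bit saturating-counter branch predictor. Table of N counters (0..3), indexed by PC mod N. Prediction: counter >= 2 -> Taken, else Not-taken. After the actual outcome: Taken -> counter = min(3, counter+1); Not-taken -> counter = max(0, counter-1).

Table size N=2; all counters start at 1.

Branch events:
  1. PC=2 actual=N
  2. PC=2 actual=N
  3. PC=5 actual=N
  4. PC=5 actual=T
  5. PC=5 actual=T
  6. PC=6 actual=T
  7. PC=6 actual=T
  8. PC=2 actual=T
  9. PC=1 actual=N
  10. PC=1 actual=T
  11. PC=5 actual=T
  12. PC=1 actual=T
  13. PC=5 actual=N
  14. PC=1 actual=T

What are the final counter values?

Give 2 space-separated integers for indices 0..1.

Answer: 3 3

Derivation:
Ev 1: PC=2 idx=0 pred=N actual=N -> ctr[0]=0
Ev 2: PC=2 idx=0 pred=N actual=N -> ctr[0]=0
Ev 3: PC=5 idx=1 pred=N actual=N -> ctr[1]=0
Ev 4: PC=5 idx=1 pred=N actual=T -> ctr[1]=1
Ev 5: PC=5 idx=1 pred=N actual=T -> ctr[1]=2
Ev 6: PC=6 idx=0 pred=N actual=T -> ctr[0]=1
Ev 7: PC=6 idx=0 pred=N actual=T -> ctr[0]=2
Ev 8: PC=2 idx=0 pred=T actual=T -> ctr[0]=3
Ev 9: PC=1 idx=1 pred=T actual=N -> ctr[1]=1
Ev 10: PC=1 idx=1 pred=N actual=T -> ctr[1]=2
Ev 11: PC=5 idx=1 pred=T actual=T -> ctr[1]=3
Ev 12: PC=1 idx=1 pred=T actual=T -> ctr[1]=3
Ev 13: PC=5 idx=1 pred=T actual=N -> ctr[1]=2
Ev 14: PC=1 idx=1 pred=T actual=T -> ctr[1]=3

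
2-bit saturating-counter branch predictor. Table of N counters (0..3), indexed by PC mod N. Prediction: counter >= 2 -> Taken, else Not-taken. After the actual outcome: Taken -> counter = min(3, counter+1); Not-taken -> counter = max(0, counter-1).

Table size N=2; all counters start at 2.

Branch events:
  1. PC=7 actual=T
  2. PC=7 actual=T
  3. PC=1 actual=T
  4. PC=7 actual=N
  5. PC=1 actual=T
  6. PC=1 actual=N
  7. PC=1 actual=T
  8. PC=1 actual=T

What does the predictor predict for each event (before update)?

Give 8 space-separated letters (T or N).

Ev 1: PC=7 idx=1 pred=T actual=T -> ctr[1]=3
Ev 2: PC=7 idx=1 pred=T actual=T -> ctr[1]=3
Ev 3: PC=1 idx=1 pred=T actual=T -> ctr[1]=3
Ev 4: PC=7 idx=1 pred=T actual=N -> ctr[1]=2
Ev 5: PC=1 idx=1 pred=T actual=T -> ctr[1]=3
Ev 6: PC=1 idx=1 pred=T actual=N -> ctr[1]=2
Ev 7: PC=1 idx=1 pred=T actual=T -> ctr[1]=3
Ev 8: PC=1 idx=1 pred=T actual=T -> ctr[1]=3

Answer: T T T T T T T T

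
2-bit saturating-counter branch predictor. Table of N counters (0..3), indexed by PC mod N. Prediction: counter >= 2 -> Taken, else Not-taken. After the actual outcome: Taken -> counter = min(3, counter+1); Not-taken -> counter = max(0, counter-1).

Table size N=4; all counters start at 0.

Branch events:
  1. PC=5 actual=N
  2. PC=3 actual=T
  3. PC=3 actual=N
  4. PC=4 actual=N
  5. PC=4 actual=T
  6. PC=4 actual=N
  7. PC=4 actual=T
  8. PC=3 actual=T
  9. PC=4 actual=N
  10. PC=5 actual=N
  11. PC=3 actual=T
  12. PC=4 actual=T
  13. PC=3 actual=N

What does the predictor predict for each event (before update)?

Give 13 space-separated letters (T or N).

Ev 1: PC=5 idx=1 pred=N actual=N -> ctr[1]=0
Ev 2: PC=3 idx=3 pred=N actual=T -> ctr[3]=1
Ev 3: PC=3 idx=3 pred=N actual=N -> ctr[3]=0
Ev 4: PC=4 idx=0 pred=N actual=N -> ctr[0]=0
Ev 5: PC=4 idx=0 pred=N actual=T -> ctr[0]=1
Ev 6: PC=4 idx=0 pred=N actual=N -> ctr[0]=0
Ev 7: PC=4 idx=0 pred=N actual=T -> ctr[0]=1
Ev 8: PC=3 idx=3 pred=N actual=T -> ctr[3]=1
Ev 9: PC=4 idx=0 pred=N actual=N -> ctr[0]=0
Ev 10: PC=5 idx=1 pred=N actual=N -> ctr[1]=0
Ev 11: PC=3 idx=3 pred=N actual=T -> ctr[3]=2
Ev 12: PC=4 idx=0 pred=N actual=T -> ctr[0]=1
Ev 13: PC=3 idx=3 pred=T actual=N -> ctr[3]=1

Answer: N N N N N N N N N N N N T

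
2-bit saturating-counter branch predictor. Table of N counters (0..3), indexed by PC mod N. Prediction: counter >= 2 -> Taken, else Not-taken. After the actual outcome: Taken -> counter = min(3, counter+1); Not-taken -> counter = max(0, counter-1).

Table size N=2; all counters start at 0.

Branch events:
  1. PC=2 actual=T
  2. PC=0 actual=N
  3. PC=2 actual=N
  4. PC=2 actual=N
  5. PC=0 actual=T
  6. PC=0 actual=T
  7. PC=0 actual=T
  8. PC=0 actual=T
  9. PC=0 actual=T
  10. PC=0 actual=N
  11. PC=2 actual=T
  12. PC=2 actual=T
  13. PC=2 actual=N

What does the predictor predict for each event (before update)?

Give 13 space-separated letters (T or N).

Answer: N N N N N N T T T T T T T

Derivation:
Ev 1: PC=2 idx=0 pred=N actual=T -> ctr[0]=1
Ev 2: PC=0 idx=0 pred=N actual=N -> ctr[0]=0
Ev 3: PC=2 idx=0 pred=N actual=N -> ctr[0]=0
Ev 4: PC=2 idx=0 pred=N actual=N -> ctr[0]=0
Ev 5: PC=0 idx=0 pred=N actual=T -> ctr[0]=1
Ev 6: PC=0 idx=0 pred=N actual=T -> ctr[0]=2
Ev 7: PC=0 idx=0 pred=T actual=T -> ctr[0]=3
Ev 8: PC=0 idx=0 pred=T actual=T -> ctr[0]=3
Ev 9: PC=0 idx=0 pred=T actual=T -> ctr[0]=3
Ev 10: PC=0 idx=0 pred=T actual=N -> ctr[0]=2
Ev 11: PC=2 idx=0 pred=T actual=T -> ctr[0]=3
Ev 12: PC=2 idx=0 pred=T actual=T -> ctr[0]=3
Ev 13: PC=2 idx=0 pred=T actual=N -> ctr[0]=2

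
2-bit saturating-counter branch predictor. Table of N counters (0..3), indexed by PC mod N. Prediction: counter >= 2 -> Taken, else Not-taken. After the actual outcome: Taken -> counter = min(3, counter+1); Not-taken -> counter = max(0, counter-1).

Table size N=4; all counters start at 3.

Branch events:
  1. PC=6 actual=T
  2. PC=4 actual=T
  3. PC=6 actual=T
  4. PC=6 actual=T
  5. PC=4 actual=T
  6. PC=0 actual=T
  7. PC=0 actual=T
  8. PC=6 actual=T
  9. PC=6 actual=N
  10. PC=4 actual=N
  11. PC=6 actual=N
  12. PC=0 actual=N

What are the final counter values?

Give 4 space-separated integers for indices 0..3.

Answer: 1 3 1 3

Derivation:
Ev 1: PC=6 idx=2 pred=T actual=T -> ctr[2]=3
Ev 2: PC=4 idx=0 pred=T actual=T -> ctr[0]=3
Ev 3: PC=6 idx=2 pred=T actual=T -> ctr[2]=3
Ev 4: PC=6 idx=2 pred=T actual=T -> ctr[2]=3
Ev 5: PC=4 idx=0 pred=T actual=T -> ctr[0]=3
Ev 6: PC=0 idx=0 pred=T actual=T -> ctr[0]=3
Ev 7: PC=0 idx=0 pred=T actual=T -> ctr[0]=3
Ev 8: PC=6 idx=2 pred=T actual=T -> ctr[2]=3
Ev 9: PC=6 idx=2 pred=T actual=N -> ctr[2]=2
Ev 10: PC=4 idx=0 pred=T actual=N -> ctr[0]=2
Ev 11: PC=6 idx=2 pred=T actual=N -> ctr[2]=1
Ev 12: PC=0 idx=0 pred=T actual=N -> ctr[0]=1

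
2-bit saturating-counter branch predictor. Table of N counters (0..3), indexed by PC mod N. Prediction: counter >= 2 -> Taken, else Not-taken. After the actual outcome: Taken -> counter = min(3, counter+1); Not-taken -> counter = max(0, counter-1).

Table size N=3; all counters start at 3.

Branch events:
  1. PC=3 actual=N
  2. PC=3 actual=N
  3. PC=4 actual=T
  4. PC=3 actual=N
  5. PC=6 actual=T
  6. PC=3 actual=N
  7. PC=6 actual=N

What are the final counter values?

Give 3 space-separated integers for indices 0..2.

Answer: 0 3 3

Derivation:
Ev 1: PC=3 idx=0 pred=T actual=N -> ctr[0]=2
Ev 2: PC=3 idx=0 pred=T actual=N -> ctr[0]=1
Ev 3: PC=4 idx=1 pred=T actual=T -> ctr[1]=3
Ev 4: PC=3 idx=0 pred=N actual=N -> ctr[0]=0
Ev 5: PC=6 idx=0 pred=N actual=T -> ctr[0]=1
Ev 6: PC=3 idx=0 pred=N actual=N -> ctr[0]=0
Ev 7: PC=6 idx=0 pred=N actual=N -> ctr[0]=0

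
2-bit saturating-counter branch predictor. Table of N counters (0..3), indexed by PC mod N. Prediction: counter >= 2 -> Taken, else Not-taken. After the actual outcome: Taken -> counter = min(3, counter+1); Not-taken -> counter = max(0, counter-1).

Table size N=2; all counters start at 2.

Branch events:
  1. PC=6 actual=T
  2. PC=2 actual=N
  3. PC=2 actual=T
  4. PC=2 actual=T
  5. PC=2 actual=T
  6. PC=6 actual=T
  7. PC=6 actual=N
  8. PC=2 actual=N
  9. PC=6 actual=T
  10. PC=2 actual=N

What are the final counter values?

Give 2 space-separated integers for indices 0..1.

Ev 1: PC=6 idx=0 pred=T actual=T -> ctr[0]=3
Ev 2: PC=2 idx=0 pred=T actual=N -> ctr[0]=2
Ev 3: PC=2 idx=0 pred=T actual=T -> ctr[0]=3
Ev 4: PC=2 idx=0 pred=T actual=T -> ctr[0]=3
Ev 5: PC=2 idx=0 pred=T actual=T -> ctr[0]=3
Ev 6: PC=6 idx=0 pred=T actual=T -> ctr[0]=3
Ev 7: PC=6 idx=0 pred=T actual=N -> ctr[0]=2
Ev 8: PC=2 idx=0 pred=T actual=N -> ctr[0]=1
Ev 9: PC=6 idx=0 pred=N actual=T -> ctr[0]=2
Ev 10: PC=2 idx=0 pred=T actual=N -> ctr[0]=1

Answer: 1 2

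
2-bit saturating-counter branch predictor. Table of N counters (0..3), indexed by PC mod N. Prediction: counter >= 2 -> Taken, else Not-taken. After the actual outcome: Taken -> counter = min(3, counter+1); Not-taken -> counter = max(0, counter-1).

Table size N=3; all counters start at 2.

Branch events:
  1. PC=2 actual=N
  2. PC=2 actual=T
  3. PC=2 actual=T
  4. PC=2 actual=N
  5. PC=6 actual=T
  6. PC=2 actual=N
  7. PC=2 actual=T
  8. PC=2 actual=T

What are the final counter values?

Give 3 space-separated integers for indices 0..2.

Answer: 3 2 3

Derivation:
Ev 1: PC=2 idx=2 pred=T actual=N -> ctr[2]=1
Ev 2: PC=2 idx=2 pred=N actual=T -> ctr[2]=2
Ev 3: PC=2 idx=2 pred=T actual=T -> ctr[2]=3
Ev 4: PC=2 idx=2 pred=T actual=N -> ctr[2]=2
Ev 5: PC=6 idx=0 pred=T actual=T -> ctr[0]=3
Ev 6: PC=2 idx=2 pred=T actual=N -> ctr[2]=1
Ev 7: PC=2 idx=2 pred=N actual=T -> ctr[2]=2
Ev 8: PC=2 idx=2 pred=T actual=T -> ctr[2]=3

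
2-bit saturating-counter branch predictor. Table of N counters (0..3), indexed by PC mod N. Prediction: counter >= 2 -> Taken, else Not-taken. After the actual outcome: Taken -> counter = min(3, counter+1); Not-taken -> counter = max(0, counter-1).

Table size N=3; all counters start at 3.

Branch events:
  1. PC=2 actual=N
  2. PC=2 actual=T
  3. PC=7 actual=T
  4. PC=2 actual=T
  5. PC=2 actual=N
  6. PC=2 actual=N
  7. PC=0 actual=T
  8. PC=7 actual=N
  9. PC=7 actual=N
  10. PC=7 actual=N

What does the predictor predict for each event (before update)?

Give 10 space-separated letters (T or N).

Answer: T T T T T T T T T N

Derivation:
Ev 1: PC=2 idx=2 pred=T actual=N -> ctr[2]=2
Ev 2: PC=2 idx=2 pred=T actual=T -> ctr[2]=3
Ev 3: PC=7 idx=1 pred=T actual=T -> ctr[1]=3
Ev 4: PC=2 idx=2 pred=T actual=T -> ctr[2]=3
Ev 5: PC=2 idx=2 pred=T actual=N -> ctr[2]=2
Ev 6: PC=2 idx=2 pred=T actual=N -> ctr[2]=1
Ev 7: PC=0 idx=0 pred=T actual=T -> ctr[0]=3
Ev 8: PC=7 idx=1 pred=T actual=N -> ctr[1]=2
Ev 9: PC=7 idx=1 pred=T actual=N -> ctr[1]=1
Ev 10: PC=7 idx=1 pred=N actual=N -> ctr[1]=0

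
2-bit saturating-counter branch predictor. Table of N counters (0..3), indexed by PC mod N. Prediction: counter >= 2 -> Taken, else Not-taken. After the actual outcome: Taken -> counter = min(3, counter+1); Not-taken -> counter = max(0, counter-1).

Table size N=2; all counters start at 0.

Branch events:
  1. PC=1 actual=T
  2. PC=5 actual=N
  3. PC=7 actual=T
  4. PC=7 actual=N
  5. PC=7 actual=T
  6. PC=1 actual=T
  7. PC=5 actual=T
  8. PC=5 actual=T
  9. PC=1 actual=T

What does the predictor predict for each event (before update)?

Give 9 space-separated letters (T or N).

Answer: N N N N N N T T T

Derivation:
Ev 1: PC=1 idx=1 pred=N actual=T -> ctr[1]=1
Ev 2: PC=5 idx=1 pred=N actual=N -> ctr[1]=0
Ev 3: PC=7 idx=1 pred=N actual=T -> ctr[1]=1
Ev 4: PC=7 idx=1 pred=N actual=N -> ctr[1]=0
Ev 5: PC=7 idx=1 pred=N actual=T -> ctr[1]=1
Ev 6: PC=1 idx=1 pred=N actual=T -> ctr[1]=2
Ev 7: PC=5 idx=1 pred=T actual=T -> ctr[1]=3
Ev 8: PC=5 idx=1 pred=T actual=T -> ctr[1]=3
Ev 9: PC=1 idx=1 pred=T actual=T -> ctr[1]=3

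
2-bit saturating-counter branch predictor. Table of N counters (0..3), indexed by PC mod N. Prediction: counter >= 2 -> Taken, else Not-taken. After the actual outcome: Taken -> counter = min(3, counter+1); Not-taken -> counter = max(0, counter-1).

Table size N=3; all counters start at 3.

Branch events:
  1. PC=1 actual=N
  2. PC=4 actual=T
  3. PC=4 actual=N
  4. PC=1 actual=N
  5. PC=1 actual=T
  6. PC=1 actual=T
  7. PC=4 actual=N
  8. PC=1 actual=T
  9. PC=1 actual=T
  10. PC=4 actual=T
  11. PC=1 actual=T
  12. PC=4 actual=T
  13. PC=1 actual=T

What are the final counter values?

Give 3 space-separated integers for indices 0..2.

Answer: 3 3 3

Derivation:
Ev 1: PC=1 idx=1 pred=T actual=N -> ctr[1]=2
Ev 2: PC=4 idx=1 pred=T actual=T -> ctr[1]=3
Ev 3: PC=4 idx=1 pred=T actual=N -> ctr[1]=2
Ev 4: PC=1 idx=1 pred=T actual=N -> ctr[1]=1
Ev 5: PC=1 idx=1 pred=N actual=T -> ctr[1]=2
Ev 6: PC=1 idx=1 pred=T actual=T -> ctr[1]=3
Ev 7: PC=4 idx=1 pred=T actual=N -> ctr[1]=2
Ev 8: PC=1 idx=1 pred=T actual=T -> ctr[1]=3
Ev 9: PC=1 idx=1 pred=T actual=T -> ctr[1]=3
Ev 10: PC=4 idx=1 pred=T actual=T -> ctr[1]=3
Ev 11: PC=1 idx=1 pred=T actual=T -> ctr[1]=3
Ev 12: PC=4 idx=1 pred=T actual=T -> ctr[1]=3
Ev 13: PC=1 idx=1 pred=T actual=T -> ctr[1]=3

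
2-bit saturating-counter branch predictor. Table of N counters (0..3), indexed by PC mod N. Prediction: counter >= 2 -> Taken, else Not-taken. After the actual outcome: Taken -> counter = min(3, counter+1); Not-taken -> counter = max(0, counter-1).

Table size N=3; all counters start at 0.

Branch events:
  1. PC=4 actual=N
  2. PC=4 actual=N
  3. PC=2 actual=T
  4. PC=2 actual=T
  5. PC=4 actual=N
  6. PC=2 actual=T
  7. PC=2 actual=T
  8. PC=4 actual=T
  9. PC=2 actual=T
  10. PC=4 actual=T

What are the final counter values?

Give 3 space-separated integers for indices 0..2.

Answer: 0 2 3

Derivation:
Ev 1: PC=4 idx=1 pred=N actual=N -> ctr[1]=0
Ev 2: PC=4 idx=1 pred=N actual=N -> ctr[1]=0
Ev 3: PC=2 idx=2 pred=N actual=T -> ctr[2]=1
Ev 4: PC=2 idx=2 pred=N actual=T -> ctr[2]=2
Ev 5: PC=4 idx=1 pred=N actual=N -> ctr[1]=0
Ev 6: PC=2 idx=2 pred=T actual=T -> ctr[2]=3
Ev 7: PC=2 idx=2 pred=T actual=T -> ctr[2]=3
Ev 8: PC=4 idx=1 pred=N actual=T -> ctr[1]=1
Ev 9: PC=2 idx=2 pred=T actual=T -> ctr[2]=3
Ev 10: PC=4 idx=1 pred=N actual=T -> ctr[1]=2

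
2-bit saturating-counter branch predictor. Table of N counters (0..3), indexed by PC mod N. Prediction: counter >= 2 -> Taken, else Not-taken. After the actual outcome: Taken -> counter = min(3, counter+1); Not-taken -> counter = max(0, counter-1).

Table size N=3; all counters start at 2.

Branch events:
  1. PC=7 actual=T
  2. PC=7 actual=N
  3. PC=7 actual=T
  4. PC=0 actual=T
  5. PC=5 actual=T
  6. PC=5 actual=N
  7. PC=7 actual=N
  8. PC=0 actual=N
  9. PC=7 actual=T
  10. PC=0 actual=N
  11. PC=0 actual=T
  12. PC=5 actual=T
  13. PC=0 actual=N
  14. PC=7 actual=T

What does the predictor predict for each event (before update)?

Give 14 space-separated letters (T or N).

Ev 1: PC=7 idx=1 pred=T actual=T -> ctr[1]=3
Ev 2: PC=7 idx=1 pred=T actual=N -> ctr[1]=2
Ev 3: PC=7 idx=1 pred=T actual=T -> ctr[1]=3
Ev 4: PC=0 idx=0 pred=T actual=T -> ctr[0]=3
Ev 5: PC=5 idx=2 pred=T actual=T -> ctr[2]=3
Ev 6: PC=5 idx=2 pred=T actual=N -> ctr[2]=2
Ev 7: PC=7 idx=1 pred=T actual=N -> ctr[1]=2
Ev 8: PC=0 idx=0 pred=T actual=N -> ctr[0]=2
Ev 9: PC=7 idx=1 pred=T actual=T -> ctr[1]=3
Ev 10: PC=0 idx=0 pred=T actual=N -> ctr[0]=1
Ev 11: PC=0 idx=0 pred=N actual=T -> ctr[0]=2
Ev 12: PC=5 idx=2 pred=T actual=T -> ctr[2]=3
Ev 13: PC=0 idx=0 pred=T actual=N -> ctr[0]=1
Ev 14: PC=7 idx=1 pred=T actual=T -> ctr[1]=3

Answer: T T T T T T T T T T N T T T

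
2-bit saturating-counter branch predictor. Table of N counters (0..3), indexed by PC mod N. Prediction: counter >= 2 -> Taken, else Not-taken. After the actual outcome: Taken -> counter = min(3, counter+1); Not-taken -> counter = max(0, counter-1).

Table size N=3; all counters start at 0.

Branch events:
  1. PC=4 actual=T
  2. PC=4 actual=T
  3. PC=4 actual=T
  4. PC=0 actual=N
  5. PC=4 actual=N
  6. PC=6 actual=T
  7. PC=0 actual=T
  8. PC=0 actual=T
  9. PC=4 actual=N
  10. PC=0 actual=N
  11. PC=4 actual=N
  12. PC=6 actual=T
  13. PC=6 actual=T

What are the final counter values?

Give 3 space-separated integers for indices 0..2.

Answer: 3 0 0

Derivation:
Ev 1: PC=4 idx=1 pred=N actual=T -> ctr[1]=1
Ev 2: PC=4 idx=1 pred=N actual=T -> ctr[1]=2
Ev 3: PC=4 idx=1 pred=T actual=T -> ctr[1]=3
Ev 4: PC=0 idx=0 pred=N actual=N -> ctr[0]=0
Ev 5: PC=4 idx=1 pred=T actual=N -> ctr[1]=2
Ev 6: PC=6 idx=0 pred=N actual=T -> ctr[0]=1
Ev 7: PC=0 idx=0 pred=N actual=T -> ctr[0]=2
Ev 8: PC=0 idx=0 pred=T actual=T -> ctr[0]=3
Ev 9: PC=4 idx=1 pred=T actual=N -> ctr[1]=1
Ev 10: PC=0 idx=0 pred=T actual=N -> ctr[0]=2
Ev 11: PC=4 idx=1 pred=N actual=N -> ctr[1]=0
Ev 12: PC=6 idx=0 pred=T actual=T -> ctr[0]=3
Ev 13: PC=6 idx=0 pred=T actual=T -> ctr[0]=3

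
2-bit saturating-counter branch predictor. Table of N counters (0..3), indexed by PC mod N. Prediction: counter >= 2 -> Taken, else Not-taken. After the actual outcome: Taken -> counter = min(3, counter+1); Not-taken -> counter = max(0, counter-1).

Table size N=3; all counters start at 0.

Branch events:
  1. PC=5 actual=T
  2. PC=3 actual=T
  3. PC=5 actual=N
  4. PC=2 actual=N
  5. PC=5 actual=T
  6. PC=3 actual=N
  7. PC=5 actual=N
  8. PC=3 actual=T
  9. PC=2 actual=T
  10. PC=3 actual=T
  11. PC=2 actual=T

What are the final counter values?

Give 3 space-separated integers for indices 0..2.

Answer: 2 0 2

Derivation:
Ev 1: PC=5 idx=2 pred=N actual=T -> ctr[2]=1
Ev 2: PC=3 idx=0 pred=N actual=T -> ctr[0]=1
Ev 3: PC=5 idx=2 pred=N actual=N -> ctr[2]=0
Ev 4: PC=2 idx=2 pred=N actual=N -> ctr[2]=0
Ev 5: PC=5 idx=2 pred=N actual=T -> ctr[2]=1
Ev 6: PC=3 idx=0 pred=N actual=N -> ctr[0]=0
Ev 7: PC=5 idx=2 pred=N actual=N -> ctr[2]=0
Ev 8: PC=3 idx=0 pred=N actual=T -> ctr[0]=1
Ev 9: PC=2 idx=2 pred=N actual=T -> ctr[2]=1
Ev 10: PC=3 idx=0 pred=N actual=T -> ctr[0]=2
Ev 11: PC=2 idx=2 pred=N actual=T -> ctr[2]=2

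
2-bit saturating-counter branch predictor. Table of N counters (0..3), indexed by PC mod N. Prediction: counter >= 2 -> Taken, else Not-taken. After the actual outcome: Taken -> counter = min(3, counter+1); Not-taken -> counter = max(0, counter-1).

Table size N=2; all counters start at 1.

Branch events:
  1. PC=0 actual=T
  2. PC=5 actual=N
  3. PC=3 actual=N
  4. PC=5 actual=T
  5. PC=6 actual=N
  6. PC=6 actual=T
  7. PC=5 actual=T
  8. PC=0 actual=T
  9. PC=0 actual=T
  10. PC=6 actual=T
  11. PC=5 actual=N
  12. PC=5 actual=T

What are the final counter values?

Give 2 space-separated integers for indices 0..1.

Ev 1: PC=0 idx=0 pred=N actual=T -> ctr[0]=2
Ev 2: PC=5 idx=1 pred=N actual=N -> ctr[1]=0
Ev 3: PC=3 idx=1 pred=N actual=N -> ctr[1]=0
Ev 4: PC=5 idx=1 pred=N actual=T -> ctr[1]=1
Ev 5: PC=6 idx=0 pred=T actual=N -> ctr[0]=1
Ev 6: PC=6 idx=0 pred=N actual=T -> ctr[0]=2
Ev 7: PC=5 idx=1 pred=N actual=T -> ctr[1]=2
Ev 8: PC=0 idx=0 pred=T actual=T -> ctr[0]=3
Ev 9: PC=0 idx=0 pred=T actual=T -> ctr[0]=3
Ev 10: PC=6 idx=0 pred=T actual=T -> ctr[0]=3
Ev 11: PC=5 idx=1 pred=T actual=N -> ctr[1]=1
Ev 12: PC=5 idx=1 pred=N actual=T -> ctr[1]=2

Answer: 3 2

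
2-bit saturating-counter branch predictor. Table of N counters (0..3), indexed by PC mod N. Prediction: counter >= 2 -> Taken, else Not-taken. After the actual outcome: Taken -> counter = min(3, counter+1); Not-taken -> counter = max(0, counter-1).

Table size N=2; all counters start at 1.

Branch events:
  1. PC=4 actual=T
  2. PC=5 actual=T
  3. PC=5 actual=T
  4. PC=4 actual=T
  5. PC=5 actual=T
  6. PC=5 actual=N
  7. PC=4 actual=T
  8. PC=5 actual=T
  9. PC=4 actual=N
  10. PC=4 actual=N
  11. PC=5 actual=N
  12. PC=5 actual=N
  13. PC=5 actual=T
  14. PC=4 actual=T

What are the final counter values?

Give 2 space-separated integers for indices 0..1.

Ev 1: PC=4 idx=0 pred=N actual=T -> ctr[0]=2
Ev 2: PC=5 idx=1 pred=N actual=T -> ctr[1]=2
Ev 3: PC=5 idx=1 pred=T actual=T -> ctr[1]=3
Ev 4: PC=4 idx=0 pred=T actual=T -> ctr[0]=3
Ev 5: PC=5 idx=1 pred=T actual=T -> ctr[1]=3
Ev 6: PC=5 idx=1 pred=T actual=N -> ctr[1]=2
Ev 7: PC=4 idx=0 pred=T actual=T -> ctr[0]=3
Ev 8: PC=5 idx=1 pred=T actual=T -> ctr[1]=3
Ev 9: PC=4 idx=0 pred=T actual=N -> ctr[0]=2
Ev 10: PC=4 idx=0 pred=T actual=N -> ctr[0]=1
Ev 11: PC=5 idx=1 pred=T actual=N -> ctr[1]=2
Ev 12: PC=5 idx=1 pred=T actual=N -> ctr[1]=1
Ev 13: PC=5 idx=1 pred=N actual=T -> ctr[1]=2
Ev 14: PC=4 idx=0 pred=N actual=T -> ctr[0]=2

Answer: 2 2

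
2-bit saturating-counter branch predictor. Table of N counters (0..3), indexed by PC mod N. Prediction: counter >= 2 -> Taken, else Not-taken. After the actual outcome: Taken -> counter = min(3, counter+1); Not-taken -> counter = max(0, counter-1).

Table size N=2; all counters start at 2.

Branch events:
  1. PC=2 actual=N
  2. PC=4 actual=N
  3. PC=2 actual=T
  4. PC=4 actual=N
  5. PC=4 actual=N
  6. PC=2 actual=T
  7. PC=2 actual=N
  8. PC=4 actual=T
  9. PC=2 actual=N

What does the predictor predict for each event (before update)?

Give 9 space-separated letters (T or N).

Answer: T N N N N N N N N

Derivation:
Ev 1: PC=2 idx=0 pred=T actual=N -> ctr[0]=1
Ev 2: PC=4 idx=0 pred=N actual=N -> ctr[0]=0
Ev 3: PC=2 idx=0 pred=N actual=T -> ctr[0]=1
Ev 4: PC=4 idx=0 pred=N actual=N -> ctr[0]=0
Ev 5: PC=4 idx=0 pred=N actual=N -> ctr[0]=0
Ev 6: PC=2 idx=0 pred=N actual=T -> ctr[0]=1
Ev 7: PC=2 idx=0 pred=N actual=N -> ctr[0]=0
Ev 8: PC=4 idx=0 pred=N actual=T -> ctr[0]=1
Ev 9: PC=2 idx=0 pred=N actual=N -> ctr[0]=0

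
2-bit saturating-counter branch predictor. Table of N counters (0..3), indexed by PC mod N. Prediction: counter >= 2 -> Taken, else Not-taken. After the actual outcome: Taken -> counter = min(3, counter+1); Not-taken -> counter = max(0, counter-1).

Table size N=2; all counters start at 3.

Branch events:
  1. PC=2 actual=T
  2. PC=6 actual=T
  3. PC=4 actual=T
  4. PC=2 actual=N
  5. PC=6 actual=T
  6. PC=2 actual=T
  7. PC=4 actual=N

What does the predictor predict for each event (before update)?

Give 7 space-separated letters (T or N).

Ev 1: PC=2 idx=0 pred=T actual=T -> ctr[0]=3
Ev 2: PC=6 idx=0 pred=T actual=T -> ctr[0]=3
Ev 3: PC=4 idx=0 pred=T actual=T -> ctr[0]=3
Ev 4: PC=2 idx=0 pred=T actual=N -> ctr[0]=2
Ev 5: PC=6 idx=0 pred=T actual=T -> ctr[0]=3
Ev 6: PC=2 idx=0 pred=T actual=T -> ctr[0]=3
Ev 7: PC=4 idx=0 pred=T actual=N -> ctr[0]=2

Answer: T T T T T T T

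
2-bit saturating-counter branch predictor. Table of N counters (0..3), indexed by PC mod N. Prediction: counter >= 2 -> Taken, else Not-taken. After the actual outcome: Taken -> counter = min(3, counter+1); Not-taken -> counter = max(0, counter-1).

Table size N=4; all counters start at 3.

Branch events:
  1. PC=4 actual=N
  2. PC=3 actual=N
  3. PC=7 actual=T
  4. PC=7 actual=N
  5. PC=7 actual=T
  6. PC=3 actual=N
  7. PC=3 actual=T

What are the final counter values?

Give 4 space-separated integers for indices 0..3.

Answer: 2 3 3 3

Derivation:
Ev 1: PC=4 idx=0 pred=T actual=N -> ctr[0]=2
Ev 2: PC=3 idx=3 pred=T actual=N -> ctr[3]=2
Ev 3: PC=7 idx=3 pred=T actual=T -> ctr[3]=3
Ev 4: PC=7 idx=3 pred=T actual=N -> ctr[3]=2
Ev 5: PC=7 idx=3 pred=T actual=T -> ctr[3]=3
Ev 6: PC=3 idx=3 pred=T actual=N -> ctr[3]=2
Ev 7: PC=3 idx=3 pred=T actual=T -> ctr[3]=3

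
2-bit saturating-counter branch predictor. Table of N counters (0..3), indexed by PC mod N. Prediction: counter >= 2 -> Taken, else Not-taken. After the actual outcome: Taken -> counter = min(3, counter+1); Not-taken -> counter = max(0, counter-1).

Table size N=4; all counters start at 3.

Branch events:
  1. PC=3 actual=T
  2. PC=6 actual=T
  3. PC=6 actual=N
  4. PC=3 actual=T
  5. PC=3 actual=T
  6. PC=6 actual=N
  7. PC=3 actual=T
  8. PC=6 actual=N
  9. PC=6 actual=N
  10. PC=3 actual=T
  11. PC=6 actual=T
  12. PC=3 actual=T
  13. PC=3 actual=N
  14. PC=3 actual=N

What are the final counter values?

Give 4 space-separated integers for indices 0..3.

Answer: 3 3 1 1

Derivation:
Ev 1: PC=3 idx=3 pred=T actual=T -> ctr[3]=3
Ev 2: PC=6 idx=2 pred=T actual=T -> ctr[2]=3
Ev 3: PC=6 idx=2 pred=T actual=N -> ctr[2]=2
Ev 4: PC=3 idx=3 pred=T actual=T -> ctr[3]=3
Ev 5: PC=3 idx=3 pred=T actual=T -> ctr[3]=3
Ev 6: PC=6 idx=2 pred=T actual=N -> ctr[2]=1
Ev 7: PC=3 idx=3 pred=T actual=T -> ctr[3]=3
Ev 8: PC=6 idx=2 pred=N actual=N -> ctr[2]=0
Ev 9: PC=6 idx=2 pred=N actual=N -> ctr[2]=0
Ev 10: PC=3 idx=3 pred=T actual=T -> ctr[3]=3
Ev 11: PC=6 idx=2 pred=N actual=T -> ctr[2]=1
Ev 12: PC=3 idx=3 pred=T actual=T -> ctr[3]=3
Ev 13: PC=3 idx=3 pred=T actual=N -> ctr[3]=2
Ev 14: PC=3 idx=3 pred=T actual=N -> ctr[3]=1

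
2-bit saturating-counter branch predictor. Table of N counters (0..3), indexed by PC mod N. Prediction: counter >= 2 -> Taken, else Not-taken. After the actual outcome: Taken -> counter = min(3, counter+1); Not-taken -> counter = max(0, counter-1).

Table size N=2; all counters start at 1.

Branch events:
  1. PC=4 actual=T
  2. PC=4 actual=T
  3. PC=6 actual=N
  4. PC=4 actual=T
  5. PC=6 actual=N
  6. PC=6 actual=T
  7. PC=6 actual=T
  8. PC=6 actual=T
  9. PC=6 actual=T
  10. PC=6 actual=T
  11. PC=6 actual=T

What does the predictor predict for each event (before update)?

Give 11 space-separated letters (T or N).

Answer: N T T T T T T T T T T

Derivation:
Ev 1: PC=4 idx=0 pred=N actual=T -> ctr[0]=2
Ev 2: PC=4 idx=0 pred=T actual=T -> ctr[0]=3
Ev 3: PC=6 idx=0 pred=T actual=N -> ctr[0]=2
Ev 4: PC=4 idx=0 pred=T actual=T -> ctr[0]=3
Ev 5: PC=6 idx=0 pred=T actual=N -> ctr[0]=2
Ev 6: PC=6 idx=0 pred=T actual=T -> ctr[0]=3
Ev 7: PC=6 idx=0 pred=T actual=T -> ctr[0]=3
Ev 8: PC=6 idx=0 pred=T actual=T -> ctr[0]=3
Ev 9: PC=6 idx=0 pred=T actual=T -> ctr[0]=3
Ev 10: PC=6 idx=0 pred=T actual=T -> ctr[0]=3
Ev 11: PC=6 idx=0 pred=T actual=T -> ctr[0]=3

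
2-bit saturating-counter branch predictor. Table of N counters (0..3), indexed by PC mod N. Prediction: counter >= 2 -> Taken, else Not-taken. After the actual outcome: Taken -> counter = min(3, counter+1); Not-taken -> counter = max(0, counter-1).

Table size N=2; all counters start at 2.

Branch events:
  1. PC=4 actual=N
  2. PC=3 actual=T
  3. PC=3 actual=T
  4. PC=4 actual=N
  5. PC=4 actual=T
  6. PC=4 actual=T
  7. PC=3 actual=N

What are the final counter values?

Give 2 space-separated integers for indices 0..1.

Answer: 2 2

Derivation:
Ev 1: PC=4 idx=0 pred=T actual=N -> ctr[0]=1
Ev 2: PC=3 idx=1 pred=T actual=T -> ctr[1]=3
Ev 3: PC=3 idx=1 pred=T actual=T -> ctr[1]=3
Ev 4: PC=4 idx=0 pred=N actual=N -> ctr[0]=0
Ev 5: PC=4 idx=0 pred=N actual=T -> ctr[0]=1
Ev 6: PC=4 idx=0 pred=N actual=T -> ctr[0]=2
Ev 7: PC=3 idx=1 pred=T actual=N -> ctr[1]=2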